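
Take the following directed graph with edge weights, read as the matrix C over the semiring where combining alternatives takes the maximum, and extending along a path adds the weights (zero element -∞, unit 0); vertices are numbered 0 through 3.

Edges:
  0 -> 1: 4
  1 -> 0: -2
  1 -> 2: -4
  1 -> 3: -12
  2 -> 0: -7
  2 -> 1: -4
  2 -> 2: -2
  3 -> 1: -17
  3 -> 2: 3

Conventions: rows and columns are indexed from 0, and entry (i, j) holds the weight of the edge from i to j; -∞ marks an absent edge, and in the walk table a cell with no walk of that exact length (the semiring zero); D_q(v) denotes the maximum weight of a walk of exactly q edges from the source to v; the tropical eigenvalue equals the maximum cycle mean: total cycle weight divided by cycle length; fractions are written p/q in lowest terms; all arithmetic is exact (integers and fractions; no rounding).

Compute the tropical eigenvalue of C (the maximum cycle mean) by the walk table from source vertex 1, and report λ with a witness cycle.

q=0: [-∞, 0, -∞, -∞]
q=1: [-2, -∞, -4, -12]
q=2: [-11, 2, -6, -∞]
q=3: [0, -7, -2, -10]
q=4: [-9, 4, -4, -19]
Optimal cycle mean attained by: cycle 0->1->0, total 4 + (-2), length 2.
Answer: λ = 1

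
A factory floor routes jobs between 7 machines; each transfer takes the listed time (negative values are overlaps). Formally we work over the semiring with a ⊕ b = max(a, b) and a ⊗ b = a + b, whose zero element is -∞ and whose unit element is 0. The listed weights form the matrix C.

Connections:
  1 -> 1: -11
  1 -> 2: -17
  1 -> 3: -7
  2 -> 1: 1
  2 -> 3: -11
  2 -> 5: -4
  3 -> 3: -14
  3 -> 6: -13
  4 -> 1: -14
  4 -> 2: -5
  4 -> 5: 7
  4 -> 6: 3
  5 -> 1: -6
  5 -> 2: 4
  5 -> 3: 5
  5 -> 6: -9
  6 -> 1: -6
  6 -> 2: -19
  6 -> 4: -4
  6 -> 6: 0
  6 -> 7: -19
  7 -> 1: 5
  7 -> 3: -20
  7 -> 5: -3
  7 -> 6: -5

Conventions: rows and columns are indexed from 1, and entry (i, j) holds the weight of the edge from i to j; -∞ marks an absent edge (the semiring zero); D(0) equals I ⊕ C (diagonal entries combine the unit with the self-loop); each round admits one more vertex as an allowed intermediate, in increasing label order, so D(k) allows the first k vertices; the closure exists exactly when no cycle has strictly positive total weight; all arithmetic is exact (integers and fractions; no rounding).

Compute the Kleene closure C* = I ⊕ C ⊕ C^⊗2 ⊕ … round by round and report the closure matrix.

D(0):
  [0, -17, -7, -∞, -∞, -∞, -∞]
  [1, 0, -11, -∞, -4, -∞, -∞]
  [-∞, -∞, 0, -∞, -∞, -13, -∞]
  [-14, -5, -∞, 0, 7, 3, -∞]
  [-6, 4, 5, -∞, 0, -9, -∞]
  [-6, -19, -∞, -4, -∞, 0, -19]
  [5, -∞, -20, -∞, -3, -5, 0]
D(1):
  [0, -17, -7, -∞, -∞, -∞, -∞]
  [1, 0, -6, -∞, -4, -∞, -∞]
  [-∞, -∞, 0, -∞, -∞, -13, -∞]
  [-14, -5, -21, 0, 7, 3, -∞]
  [-6, 4, 5, -∞, 0, -9, -∞]
  [-6, -19, -13, -4, -∞, 0, -19]
  [5, -12, -2, -∞, -3, -5, 0]
D(2):
  [0, -17, -7, -∞, -21, -∞, -∞]
  [1, 0, -6, -∞, -4, -∞, -∞]
  [-∞, -∞, 0, -∞, -∞, -13, -∞]
  [-4, -5, -11, 0, 7, 3, -∞]
  [5, 4, 5, -∞, 0, -9, -∞]
  [-6, -19, -13, -4, -23, 0, -19]
  [5, -12, -2, -∞, -3, -5, 0]
D(3):
  [0, -17, -7, -∞, -21, -20, -∞]
  [1, 0, -6, -∞, -4, -19, -∞]
  [-∞, -∞, 0, -∞, -∞, -13, -∞]
  [-4, -5, -11, 0, 7, 3, -∞]
  [5, 4, 5, -∞, 0, -8, -∞]
  [-6, -19, -13, -4, -23, 0, -19]
  [5, -12, -2, -∞, -3, -5, 0]
D(4):
  [0, -17, -7, -∞, -21, -20, -∞]
  [1, 0, -6, -∞, -4, -19, -∞]
  [-∞, -∞, 0, -∞, -∞, -13, -∞]
  [-4, -5, -11, 0, 7, 3, -∞]
  [5, 4, 5, -∞, 0, -8, -∞]
  [-6, -9, -13, -4, 3, 0, -19]
  [5, -12, -2, -∞, -3, -5, 0]
D(5):
  [0, -17, -7, -∞, -21, -20, -∞]
  [1, 0, 1, -∞, -4, -12, -∞]
  [-∞, -∞, 0, -∞, -∞, -13, -∞]
  [12, 11, 12, 0, 7, 3, -∞]
  [5, 4, 5, -∞, 0, -8, -∞]
  [8, 7, 8, -4, 3, 0, -19]
  [5, 1, 2, -∞, -3, -5, 0]
D(6):
  [0, -13, -7, -24, -17, -20, -39]
  [1, 0, 1, -16, -4, -12, -31]
  [-5, -6, 0, -17, -10, -13, -32]
  [12, 11, 12, 0, 7, 3, -16]
  [5, 4, 5, -12, 0, -8, -27]
  [8, 7, 8, -4, 3, 0, -19]
  [5, 2, 3, -9, -2, -5, 0]
D(7):
  [0, -13, -7, -24, -17, -20, -39]
  [1, 0, 1, -16, -4, -12, -31]
  [-5, -6, 0, -17, -10, -13, -32]
  [12, 11, 12, 0, 7, 3, -16]
  [5, 4, 5, -12, 0, -8, -27]
  [8, 7, 8, -4, 3, 0, -19]
  [5, 2, 3, -9, -2, -5, 0]
Answer: C* = [[0, -13, -7, -24, -17, -20, -39], [1, 0, 1, -16, -4, -12, -31], [-5, -6, 0, -17, -10, -13, -32], [12, 11, 12, 0, 7, 3, -16], [5, 4, 5, -12, 0, -8, -27], [8, 7, 8, -4, 3, 0, -19], [5, 2, 3, -9, -2, -5, 0]]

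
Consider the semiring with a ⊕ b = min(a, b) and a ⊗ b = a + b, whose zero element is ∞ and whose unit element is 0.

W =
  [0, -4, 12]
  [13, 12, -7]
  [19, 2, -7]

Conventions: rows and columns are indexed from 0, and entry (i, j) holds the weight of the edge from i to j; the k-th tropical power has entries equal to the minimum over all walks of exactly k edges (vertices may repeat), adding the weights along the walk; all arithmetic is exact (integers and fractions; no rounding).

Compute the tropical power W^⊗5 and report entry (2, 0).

W^⊗2:
  [0, -4, -11]
  [12, -5, -14]
  [12, -5, -14]
W^⊗3:
  [0, -9, -18]
  [5, -12, -21]
  [5, -12, -21]
W^⊗4:
  [0, -16, -25]
  [-2, -19, -28]
  [-2, -19, -28]
W^⊗5:
  [-6, -23, -32]
  [-9, -26, -35]
  [-9, -26, -35]
Key observation: the optimum is the walk 2->2->2->2->2->0, with weight (-7) + (-7) + (-7) + (-7) + 19 = -9.
Optimal value attained by: walk 2->2->2->2->2->0.
Answer: (W^⊗5)[2][0] = -9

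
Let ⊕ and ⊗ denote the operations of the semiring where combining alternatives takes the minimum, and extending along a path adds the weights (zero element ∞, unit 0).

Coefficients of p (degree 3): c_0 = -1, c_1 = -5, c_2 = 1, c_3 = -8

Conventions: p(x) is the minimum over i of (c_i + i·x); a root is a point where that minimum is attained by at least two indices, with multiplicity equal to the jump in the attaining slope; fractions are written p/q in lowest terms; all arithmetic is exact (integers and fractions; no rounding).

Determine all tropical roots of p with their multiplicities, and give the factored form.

hull edge (i=0, c=-1) to (i=1, c=-5): slope -4, span 1
hull edge (i=1, c=-5) to (i=3, c=-8): slope -3/2, span 2
Factored form: p(x) = -8 ⊗ (x ⊕ 3/2) ⊗ (x ⊕ 3/2) ⊗ (x ⊕ 4)
Answer: roots = 3/2 (mult 2), 4 (mult 1)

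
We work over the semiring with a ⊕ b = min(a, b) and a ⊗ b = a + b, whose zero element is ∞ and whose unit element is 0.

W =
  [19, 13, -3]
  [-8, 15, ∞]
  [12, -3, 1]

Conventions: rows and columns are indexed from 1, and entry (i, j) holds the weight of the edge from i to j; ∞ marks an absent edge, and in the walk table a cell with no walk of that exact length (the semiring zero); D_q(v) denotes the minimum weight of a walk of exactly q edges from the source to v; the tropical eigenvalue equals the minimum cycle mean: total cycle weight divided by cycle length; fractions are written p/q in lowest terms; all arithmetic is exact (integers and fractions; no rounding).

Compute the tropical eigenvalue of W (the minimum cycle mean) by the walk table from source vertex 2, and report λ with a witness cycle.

q=0: [∞, 0, ∞]
q=1: [-8, 15, ∞]
q=2: [7, 5, -11]
q=3: [-3, -14, -10]
Optimal cycle mean attained by: cycle 1->3->2->1, total (-3) + (-3) + (-8), length 3.
Answer: λ = -14/3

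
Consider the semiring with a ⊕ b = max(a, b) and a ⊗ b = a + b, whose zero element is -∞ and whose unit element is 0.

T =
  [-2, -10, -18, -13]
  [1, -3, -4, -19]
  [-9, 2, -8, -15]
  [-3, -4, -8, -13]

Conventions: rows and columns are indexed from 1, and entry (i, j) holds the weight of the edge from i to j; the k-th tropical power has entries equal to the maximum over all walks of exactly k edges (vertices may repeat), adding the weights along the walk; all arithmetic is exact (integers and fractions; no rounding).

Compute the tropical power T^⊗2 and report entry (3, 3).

T^⊗2:
  [-4, -12, -14, -15]
  [-1, -2, -7, -12]
  [3, -1, -2, -17]
  [-3, -6, -8, -16]
Key observation: the optimum is the walk 3->2->3, with weight 2 + (-4) = -2.
Optimal value attained by: walk 3->2->3.
Answer: (T^⊗2)[3][3] = -2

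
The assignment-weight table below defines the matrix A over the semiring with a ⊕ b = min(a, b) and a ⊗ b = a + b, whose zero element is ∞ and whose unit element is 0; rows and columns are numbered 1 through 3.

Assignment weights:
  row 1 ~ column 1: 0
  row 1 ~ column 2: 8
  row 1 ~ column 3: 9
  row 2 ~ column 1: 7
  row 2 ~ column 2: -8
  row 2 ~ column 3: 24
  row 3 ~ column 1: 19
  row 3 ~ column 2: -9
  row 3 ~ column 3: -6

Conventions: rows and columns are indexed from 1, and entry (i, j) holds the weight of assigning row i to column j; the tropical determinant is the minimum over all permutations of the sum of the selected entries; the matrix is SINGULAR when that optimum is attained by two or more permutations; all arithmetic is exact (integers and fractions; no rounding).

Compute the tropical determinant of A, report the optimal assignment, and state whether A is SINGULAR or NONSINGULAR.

σ = (1, 2, 3): 0 + (-8) + (-6) = -14
σ = (1, 3, 2): 0 + 24 + (-9) = 15
σ = (2, 1, 3): 8 + 7 + (-6) = 9
σ = (2, 3, 1): 8 + 24 + 19 = 51
σ = (3, 1, 2): 9 + 7 + (-9) = 7
σ = (3, 2, 1): 9 + (-8) + 19 = 20
Optimal value attained by: σ = (1, 2, 3).
Answer: det⊕(A) = -14; verdict: NONSINGULAR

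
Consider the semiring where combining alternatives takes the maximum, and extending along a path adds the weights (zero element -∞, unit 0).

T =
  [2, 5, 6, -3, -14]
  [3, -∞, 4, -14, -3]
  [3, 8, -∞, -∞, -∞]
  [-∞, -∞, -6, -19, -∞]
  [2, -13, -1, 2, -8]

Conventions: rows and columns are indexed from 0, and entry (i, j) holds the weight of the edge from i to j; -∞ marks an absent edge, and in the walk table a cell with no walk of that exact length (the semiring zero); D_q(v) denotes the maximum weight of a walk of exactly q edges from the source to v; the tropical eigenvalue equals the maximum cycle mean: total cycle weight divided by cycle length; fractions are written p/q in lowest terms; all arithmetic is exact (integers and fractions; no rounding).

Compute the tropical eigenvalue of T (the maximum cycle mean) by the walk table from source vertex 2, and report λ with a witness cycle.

q=0: [-∞, -∞, 0, -∞, -∞]
q=1: [3, 8, -∞, -∞, -∞]
q=2: [11, 8, 12, 0, 5]
q=3: [15, 20, 17, 8, 5]
q=4: [23, 25, 24, 12, 17]
q=5: [28, 32, 29, 20, 22]
Optimal cycle mean attained by: cycle 1->2->1, total 4 + 8, length 2.
Answer: λ = 6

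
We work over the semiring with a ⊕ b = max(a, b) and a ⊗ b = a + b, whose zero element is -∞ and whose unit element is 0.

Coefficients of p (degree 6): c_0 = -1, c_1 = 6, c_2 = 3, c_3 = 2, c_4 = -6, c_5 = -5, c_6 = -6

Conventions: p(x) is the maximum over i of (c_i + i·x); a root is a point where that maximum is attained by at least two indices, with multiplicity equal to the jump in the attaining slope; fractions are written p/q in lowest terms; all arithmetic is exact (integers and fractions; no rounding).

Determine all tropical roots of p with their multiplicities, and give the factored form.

hull edge (i=0, c=-1) to (i=1, c=6): slope 7, span 1
hull edge (i=1, c=6) to (i=3, c=2): slope -2, span 2
hull edge (i=3, c=2) to (i=6, c=-6): slope -8/3, span 3
Factored form: p(x) = -6 ⊗ (x ⊕ (-7)) ⊗ (x ⊕ 2) ⊗ (x ⊕ 2) ⊗ (x ⊕ 8/3) ⊗ (x ⊕ 8/3) ⊗ (x ⊕ 8/3)
Answer: roots = -7 (mult 1), 2 (mult 2), 8/3 (mult 3)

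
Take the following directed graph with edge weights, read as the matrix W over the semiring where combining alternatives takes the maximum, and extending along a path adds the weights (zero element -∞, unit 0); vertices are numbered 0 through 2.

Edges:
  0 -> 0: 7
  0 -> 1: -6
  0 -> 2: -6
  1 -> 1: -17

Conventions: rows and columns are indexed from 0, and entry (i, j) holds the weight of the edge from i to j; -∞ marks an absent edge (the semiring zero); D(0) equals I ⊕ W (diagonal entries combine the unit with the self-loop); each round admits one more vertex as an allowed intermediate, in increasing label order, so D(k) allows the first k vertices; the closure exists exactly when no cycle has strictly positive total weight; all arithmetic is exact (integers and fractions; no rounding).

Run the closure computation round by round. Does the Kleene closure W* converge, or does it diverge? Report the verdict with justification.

Detection: at round 0, diagonal entry (0, 0) turns strictly positive.
Key observation: the cycle 0->0 has total weight 7, which is strictly positive.
Answer: DIVERGES — positive cycle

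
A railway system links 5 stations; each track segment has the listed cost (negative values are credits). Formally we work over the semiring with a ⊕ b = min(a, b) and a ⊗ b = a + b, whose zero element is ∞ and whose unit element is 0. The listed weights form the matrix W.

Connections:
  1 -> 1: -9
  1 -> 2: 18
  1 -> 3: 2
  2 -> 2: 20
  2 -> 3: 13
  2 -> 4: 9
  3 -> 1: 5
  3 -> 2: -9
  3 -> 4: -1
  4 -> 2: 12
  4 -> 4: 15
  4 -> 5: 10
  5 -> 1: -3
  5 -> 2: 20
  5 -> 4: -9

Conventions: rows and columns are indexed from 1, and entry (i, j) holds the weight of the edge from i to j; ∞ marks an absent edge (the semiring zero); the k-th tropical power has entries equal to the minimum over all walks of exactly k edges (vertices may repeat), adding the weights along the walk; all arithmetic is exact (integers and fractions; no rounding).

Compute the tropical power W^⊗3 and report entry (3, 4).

W^⊗2:
  [-18, -7, -7, 1, ∞]
  [18, 4, 33, 12, 19]
  [-4, 11, 4, 0, 9]
  [7, 27, 25, 1, 25]
  [-12, 3, -1, 6, 1]
W^⊗3:
  [-27, -16, -16, -8, 11]
  [9, 24, 17, 10, 22]
  [-13, -5, -2, 0, 10]
  [-2, 13, 9, 16, 11]
  [-21, -10, -10, -8, 16]
Key observation: the optimum is the walk 3->4->5->4, with weight (-1) + 10 + (-9) = 0.
Optimal value attained by: walk 3->4->5->4.
Answer: (W^⊗3)[3][4] = 0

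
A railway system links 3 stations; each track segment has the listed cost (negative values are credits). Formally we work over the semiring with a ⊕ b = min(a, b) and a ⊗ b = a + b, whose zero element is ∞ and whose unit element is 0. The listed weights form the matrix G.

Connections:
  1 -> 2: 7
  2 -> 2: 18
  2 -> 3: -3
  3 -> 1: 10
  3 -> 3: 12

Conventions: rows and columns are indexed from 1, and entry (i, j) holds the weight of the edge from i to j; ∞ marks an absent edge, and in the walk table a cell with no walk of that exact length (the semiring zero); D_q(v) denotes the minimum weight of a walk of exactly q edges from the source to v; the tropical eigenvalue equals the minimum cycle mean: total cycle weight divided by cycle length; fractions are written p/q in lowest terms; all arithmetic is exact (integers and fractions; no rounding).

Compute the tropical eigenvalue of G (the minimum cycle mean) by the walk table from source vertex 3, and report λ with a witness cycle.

q=0: [∞, ∞, 0]
q=1: [10, ∞, 12]
q=2: [22, 17, 24]
q=3: [34, 29, 14]
Optimal cycle mean attained by: cycle 1->2->3->1, total 7 + (-3) + 10, length 3.
Answer: λ = 14/3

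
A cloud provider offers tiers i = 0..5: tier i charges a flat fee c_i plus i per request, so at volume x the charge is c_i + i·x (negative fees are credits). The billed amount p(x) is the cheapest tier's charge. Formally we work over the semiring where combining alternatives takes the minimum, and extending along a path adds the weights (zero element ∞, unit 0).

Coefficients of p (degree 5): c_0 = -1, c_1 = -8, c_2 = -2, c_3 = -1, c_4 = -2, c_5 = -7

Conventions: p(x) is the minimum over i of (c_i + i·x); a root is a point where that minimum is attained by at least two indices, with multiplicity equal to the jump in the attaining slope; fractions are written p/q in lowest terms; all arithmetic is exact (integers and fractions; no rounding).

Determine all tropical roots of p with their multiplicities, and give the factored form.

hull edge (i=0, c=-1) to (i=1, c=-8): slope -7, span 1
hull edge (i=1, c=-8) to (i=5, c=-7): slope 1/4, span 4
Factored form: p(x) = -7 ⊗ (x ⊕ (-1/4)) ⊗ (x ⊕ (-1/4)) ⊗ (x ⊕ (-1/4)) ⊗ (x ⊕ (-1/4)) ⊗ (x ⊕ 7)
Answer: roots = -1/4 (mult 4), 7 (mult 1)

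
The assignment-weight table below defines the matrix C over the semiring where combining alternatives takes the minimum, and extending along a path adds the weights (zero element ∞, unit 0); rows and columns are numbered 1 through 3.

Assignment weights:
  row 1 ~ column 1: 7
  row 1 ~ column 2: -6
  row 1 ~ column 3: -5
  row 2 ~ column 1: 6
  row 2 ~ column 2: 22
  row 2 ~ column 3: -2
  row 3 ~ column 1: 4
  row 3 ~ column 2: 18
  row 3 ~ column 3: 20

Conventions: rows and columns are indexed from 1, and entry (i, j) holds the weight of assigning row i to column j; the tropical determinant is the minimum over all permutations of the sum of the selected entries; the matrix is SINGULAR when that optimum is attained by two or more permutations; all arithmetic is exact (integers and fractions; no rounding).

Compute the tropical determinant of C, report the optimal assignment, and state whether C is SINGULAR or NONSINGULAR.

σ = (1, 2, 3): 7 + 22 + 20 = 49
σ = (1, 3, 2): 7 + (-2) + 18 = 23
σ = (2, 1, 3): (-6) + 6 + 20 = 20
σ = (2, 3, 1): (-6) + (-2) + 4 = -4
σ = (3, 1, 2): (-5) + 6 + 18 = 19
σ = (3, 2, 1): (-5) + 22 + 4 = 21
Optimal value attained by: σ = (2, 3, 1).
Answer: det⊕(C) = -4; verdict: NONSINGULAR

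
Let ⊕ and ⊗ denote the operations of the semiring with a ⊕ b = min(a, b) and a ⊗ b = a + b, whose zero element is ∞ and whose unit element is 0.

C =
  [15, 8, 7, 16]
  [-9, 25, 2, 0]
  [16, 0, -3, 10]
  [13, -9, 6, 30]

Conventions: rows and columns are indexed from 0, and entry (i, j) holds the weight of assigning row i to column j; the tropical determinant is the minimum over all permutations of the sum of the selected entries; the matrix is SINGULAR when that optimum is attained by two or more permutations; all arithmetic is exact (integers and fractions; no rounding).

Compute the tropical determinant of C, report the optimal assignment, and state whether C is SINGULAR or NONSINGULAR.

σ = (0, 1, 2, 3): 15 + 25 + (-3) + 30 = 67
σ = (0, 1, 3, 2): 15 + 25 + 10 + 6 = 56
σ = (0, 2, 1, 3): 15 + 2 + 0 + 30 = 47
σ = (0, 2, 3, 1): 15 + 2 + 10 + (-9) = 18
σ = (0, 3, 1, 2): 15 + 0 + 0 + 6 = 21
σ = (0, 3, 2, 1): 15 + 0 + (-3) + (-9) = 3
σ = (1, 0, 2, 3): 8 + (-9) + (-3) + 30 = 26
σ = (1, 0, 3, 2): 8 + (-9) + 10 + 6 = 15
σ = (1, 2, 0, 3): 8 + 2 + 16 + 30 = 56
σ = (1, 2, 3, 0): 8 + 2 + 10 + 13 = 33
σ = (1, 3, 0, 2): 8 + 0 + 16 + 6 = 30
σ = (1, 3, 2, 0): 8 + 0 + (-3) + 13 = 18
σ = (2, 0, 1, 3): 7 + (-9) + 0 + 30 = 28
σ = (2, 0, 3, 1): 7 + (-9) + 10 + (-9) = -1
σ = (2, 1, 0, 3): 7 + 25 + 16 + 30 = 78
σ = (2, 1, 3, 0): 7 + 25 + 10 + 13 = 55
σ = (2, 3, 0, 1): 7 + 0 + 16 + (-9) = 14
σ = (2, 3, 1, 0): 7 + 0 + 0 + 13 = 20
σ = (3, 0, 1, 2): 16 + (-9) + 0 + 6 = 13
σ = (3, 0, 2, 1): 16 + (-9) + (-3) + (-9) = -5
σ = (3, 1, 0, 2): 16 + 25 + 16 + 6 = 63
σ = (3, 1, 2, 0): 16 + 25 + (-3) + 13 = 51
σ = (3, 2, 0, 1): 16 + 2 + 16 + (-9) = 25
σ = (3, 2, 1, 0): 16 + 2 + 0 + 13 = 31
Optimal value attained by: σ = (3, 0, 2, 1).
Answer: det⊕(C) = -5; verdict: NONSINGULAR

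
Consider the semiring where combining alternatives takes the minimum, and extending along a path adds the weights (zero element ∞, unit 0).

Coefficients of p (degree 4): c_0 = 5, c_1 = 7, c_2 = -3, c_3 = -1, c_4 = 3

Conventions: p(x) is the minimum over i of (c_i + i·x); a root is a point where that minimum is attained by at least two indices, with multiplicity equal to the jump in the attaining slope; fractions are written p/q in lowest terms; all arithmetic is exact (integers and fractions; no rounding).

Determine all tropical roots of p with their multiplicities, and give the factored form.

hull edge (i=0, c=5) to (i=2, c=-3): slope -4, span 2
hull edge (i=2, c=-3) to (i=3, c=-1): slope 2, span 1
hull edge (i=3, c=-1) to (i=4, c=3): slope 4, span 1
Factored form: p(x) = 3 ⊗ (x ⊕ (-4)) ⊗ (x ⊕ (-2)) ⊗ (x ⊕ 4) ⊗ (x ⊕ 4)
Answer: roots = -4 (mult 1), -2 (mult 1), 4 (mult 2)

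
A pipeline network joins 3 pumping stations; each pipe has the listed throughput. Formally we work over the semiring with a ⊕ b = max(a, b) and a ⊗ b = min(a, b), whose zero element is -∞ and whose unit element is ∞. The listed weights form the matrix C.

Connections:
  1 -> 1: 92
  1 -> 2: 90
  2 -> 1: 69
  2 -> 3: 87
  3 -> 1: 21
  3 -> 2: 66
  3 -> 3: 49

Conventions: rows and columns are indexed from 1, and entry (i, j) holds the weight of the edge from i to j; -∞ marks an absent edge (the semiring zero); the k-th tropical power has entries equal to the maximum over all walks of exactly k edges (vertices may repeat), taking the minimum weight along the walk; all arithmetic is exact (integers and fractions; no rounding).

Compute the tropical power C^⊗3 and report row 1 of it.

C^⊗2:
  [92, 90, 87]
  [69, 69, 49]
  [66, 49, 66]
C^⊗3:
  [92, 90, 87]
  [69, 69, 69]
  [66, 66, 49]
Answer: row 1 of C^⊗3 = [92, 90, 87]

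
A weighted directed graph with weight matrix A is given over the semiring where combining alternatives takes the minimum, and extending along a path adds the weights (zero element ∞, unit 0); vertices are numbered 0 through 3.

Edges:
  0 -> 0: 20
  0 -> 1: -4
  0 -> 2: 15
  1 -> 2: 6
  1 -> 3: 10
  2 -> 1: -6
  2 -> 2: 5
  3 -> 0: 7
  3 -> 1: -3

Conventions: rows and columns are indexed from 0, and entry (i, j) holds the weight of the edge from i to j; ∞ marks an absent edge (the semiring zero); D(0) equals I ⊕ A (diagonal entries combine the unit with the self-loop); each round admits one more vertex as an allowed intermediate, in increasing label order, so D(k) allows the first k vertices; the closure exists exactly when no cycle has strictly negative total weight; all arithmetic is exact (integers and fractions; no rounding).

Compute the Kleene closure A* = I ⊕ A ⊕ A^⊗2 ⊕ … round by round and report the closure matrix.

D(0):
  [0, -4, 15, ∞]
  [∞, 0, 6, 10]
  [∞, -6, 0, ∞]
  [7, -3, ∞, 0]
D(1):
  [0, -4, 15, ∞]
  [∞, 0, 6, 10]
  [∞, -6, 0, ∞]
  [7, -3, 22, 0]
D(2):
  [0, -4, 2, 6]
  [∞, 0, 6, 10]
  [∞, -6, 0, 4]
  [7, -3, 3, 0]
D(3):
  [0, -4, 2, 6]
  [∞, 0, 6, 10]
  [∞, -6, 0, 4]
  [7, -3, 3, 0]
D(4):
  [0, -4, 2, 6]
  [17, 0, 6, 10]
  [11, -6, 0, 4]
  [7, -3, 3, 0]
Answer: A* = [[0, -4, 2, 6], [17, 0, 6, 10], [11, -6, 0, 4], [7, -3, 3, 0]]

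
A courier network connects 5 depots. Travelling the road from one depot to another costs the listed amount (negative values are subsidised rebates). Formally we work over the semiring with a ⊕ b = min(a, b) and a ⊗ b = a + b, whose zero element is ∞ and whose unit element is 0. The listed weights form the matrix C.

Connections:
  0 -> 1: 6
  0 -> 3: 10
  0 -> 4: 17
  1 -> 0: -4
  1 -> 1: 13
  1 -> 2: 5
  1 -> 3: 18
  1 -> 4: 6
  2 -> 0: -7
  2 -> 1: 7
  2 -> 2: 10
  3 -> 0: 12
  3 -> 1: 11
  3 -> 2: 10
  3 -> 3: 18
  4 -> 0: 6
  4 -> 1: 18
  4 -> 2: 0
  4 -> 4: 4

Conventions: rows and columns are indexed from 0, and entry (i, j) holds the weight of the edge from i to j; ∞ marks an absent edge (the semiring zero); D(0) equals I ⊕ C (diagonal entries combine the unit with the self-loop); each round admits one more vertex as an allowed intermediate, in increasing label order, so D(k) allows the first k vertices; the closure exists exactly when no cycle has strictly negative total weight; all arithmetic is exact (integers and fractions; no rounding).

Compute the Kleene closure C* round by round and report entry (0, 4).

D(0):
  [0, 6, ∞, 10, 17]
  [-4, 0, 5, 18, 6]
  [-7, 7, 0, ∞, ∞]
  [12, 11, 10, 0, ∞]
  [6, 18, 0, ∞, 0]
D(1):
  [0, 6, ∞, 10, 17]
  [-4, 0, 5, 6, 6]
  [-7, -1, 0, 3, 10]
  [12, 11, 10, 0, 29]
  [6, 12, 0, 16, 0]
D(2):
  [0, 6, 11, 10, 12]
  [-4, 0, 5, 6, 6]
  [-7, -1, 0, 3, 5]
  [7, 11, 10, 0, 17]
  [6, 12, 0, 16, 0]
D(3):
  [0, 6, 11, 10, 12]
  [-4, 0, 5, 6, 6]
  [-7, -1, 0, 3, 5]
  [3, 9, 10, 0, 15]
  [-7, -1, 0, 3, 0]
D(4):
  [0, 6, 11, 10, 12]
  [-4, 0, 5, 6, 6]
  [-7, -1, 0, 3, 5]
  [3, 9, 10, 0, 15]
  [-7, -1, 0, 3, 0]
D(5):
  [0, 6, 11, 10, 12]
  [-4, 0, 5, 6, 6]
  [-7, -1, 0, 3, 5]
  [3, 9, 10, 0, 15]
  [-7, -1, 0, 3, 0]
Answer: C*[0][4] = 12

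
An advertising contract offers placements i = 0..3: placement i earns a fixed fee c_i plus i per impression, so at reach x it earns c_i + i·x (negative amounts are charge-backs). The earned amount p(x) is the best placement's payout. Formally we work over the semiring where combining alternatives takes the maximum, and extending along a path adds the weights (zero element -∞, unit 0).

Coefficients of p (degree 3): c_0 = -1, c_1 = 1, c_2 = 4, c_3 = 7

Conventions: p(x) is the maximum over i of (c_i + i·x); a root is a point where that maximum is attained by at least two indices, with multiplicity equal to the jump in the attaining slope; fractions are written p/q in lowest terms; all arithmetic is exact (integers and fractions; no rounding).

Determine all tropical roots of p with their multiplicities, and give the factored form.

hull edge (i=0, c=-1) to (i=3, c=7): slope 8/3, span 3
Factored form: p(x) = 7 ⊗ (x ⊕ (-8/3)) ⊗ (x ⊕ (-8/3)) ⊗ (x ⊕ (-8/3))
Answer: roots = -8/3 (mult 3)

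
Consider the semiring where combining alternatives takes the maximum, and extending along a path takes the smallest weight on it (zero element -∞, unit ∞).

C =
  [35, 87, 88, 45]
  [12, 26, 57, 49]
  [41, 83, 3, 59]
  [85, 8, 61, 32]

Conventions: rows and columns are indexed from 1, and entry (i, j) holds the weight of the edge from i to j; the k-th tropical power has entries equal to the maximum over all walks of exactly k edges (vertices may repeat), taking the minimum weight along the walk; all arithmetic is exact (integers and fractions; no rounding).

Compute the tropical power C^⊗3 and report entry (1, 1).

C^⊗2:
  [45, 83, 57, 59]
  [49, 57, 49, 57]
  [59, 41, 59, 49]
  [41, 85, 85, 59]
C^⊗3:
  [59, 57, 59, 57]
  [57, 49, 57, 49]
  [49, 59, 59, 59]
  [59, 83, 59, 59]
Key observation: the optimum is the walk 1->3->4->1, with weight 88 min 59 min 85 = 59.
Optimal value attained by: walk 1->3->4->1.
Answer: (C^⊗3)[1][1] = 59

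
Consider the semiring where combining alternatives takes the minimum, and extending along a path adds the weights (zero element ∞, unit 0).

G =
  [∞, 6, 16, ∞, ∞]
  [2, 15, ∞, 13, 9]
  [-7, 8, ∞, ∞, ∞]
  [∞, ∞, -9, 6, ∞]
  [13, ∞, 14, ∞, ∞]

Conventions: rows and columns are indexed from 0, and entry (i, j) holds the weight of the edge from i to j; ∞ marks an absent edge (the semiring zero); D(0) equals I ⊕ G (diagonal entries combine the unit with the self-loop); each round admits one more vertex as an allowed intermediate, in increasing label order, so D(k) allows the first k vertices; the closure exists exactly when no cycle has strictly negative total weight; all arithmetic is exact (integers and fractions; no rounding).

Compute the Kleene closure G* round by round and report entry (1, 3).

D(0):
  [0, 6, 16, ∞, ∞]
  [2, 0, ∞, 13, 9]
  [-7, 8, 0, ∞, ∞]
  [∞, ∞, -9, 0, ∞]
  [13, ∞, 14, ∞, 0]
D(1):
  [0, 6, 16, ∞, ∞]
  [2, 0, 18, 13, 9]
  [-7, -1, 0, ∞, ∞]
  [∞, ∞, -9, 0, ∞]
  [13, 19, 14, ∞, 0]
D(2):
  [0, 6, 16, 19, 15]
  [2, 0, 18, 13, 9]
  [-7, -1, 0, 12, 8]
  [∞, ∞, -9, 0, ∞]
  [13, 19, 14, 32, 0]
D(3):
  [0, 6, 16, 19, 15]
  [2, 0, 18, 13, 9]
  [-7, -1, 0, 12, 8]
  [-16, -10, -9, 0, -1]
  [7, 13, 14, 26, 0]
D(4):
  [0, 6, 10, 19, 15]
  [-3, 0, 4, 13, 9]
  [-7, -1, 0, 12, 8]
  [-16, -10, -9, 0, -1]
  [7, 13, 14, 26, 0]
D(5):
  [0, 6, 10, 19, 15]
  [-3, 0, 4, 13, 9]
  [-7, -1, 0, 12, 8]
  [-16, -10, -9, 0, -1]
  [7, 13, 14, 26, 0]
Answer: G*[1][3] = 13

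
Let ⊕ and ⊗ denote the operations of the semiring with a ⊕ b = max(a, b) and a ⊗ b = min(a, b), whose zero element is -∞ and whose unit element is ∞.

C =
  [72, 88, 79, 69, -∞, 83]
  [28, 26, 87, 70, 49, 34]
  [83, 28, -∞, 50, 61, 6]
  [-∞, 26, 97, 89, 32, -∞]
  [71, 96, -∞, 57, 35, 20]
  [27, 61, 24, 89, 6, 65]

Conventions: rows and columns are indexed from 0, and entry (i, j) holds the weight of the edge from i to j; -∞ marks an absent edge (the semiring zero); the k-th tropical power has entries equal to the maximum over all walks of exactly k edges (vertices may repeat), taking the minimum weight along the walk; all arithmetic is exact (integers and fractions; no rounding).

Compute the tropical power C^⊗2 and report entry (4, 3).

C^⊗2:
  [79, 72, 87, 83, 61, 72]
  [83, 49, 70, 70, 61, 34]
  [72, 83, 79, 69, 35, 83]
  [83, 32, 89, 89, 61, 26]
  [71, 71, 87, 70, 49, 71]
  [28, 61, 89, 89, 49, 65]
Key observation: the optimum is the walk 4->1->3, with weight 96 min 70 = 70.
Optimal value attained by: walk 4->1->3.
Answer: (C^⊗2)[4][3] = 70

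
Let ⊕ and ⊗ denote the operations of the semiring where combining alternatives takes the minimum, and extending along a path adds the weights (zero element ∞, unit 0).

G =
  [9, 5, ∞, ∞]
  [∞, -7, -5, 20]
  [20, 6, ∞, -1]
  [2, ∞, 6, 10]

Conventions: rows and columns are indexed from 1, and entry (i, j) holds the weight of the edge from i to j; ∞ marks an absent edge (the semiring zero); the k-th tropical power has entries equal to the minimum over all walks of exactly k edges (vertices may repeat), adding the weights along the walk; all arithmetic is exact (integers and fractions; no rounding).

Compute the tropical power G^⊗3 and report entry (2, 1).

G^⊗2:
  [18, -2, 0, 25]
  [15, -14, -12, -6]
  [1, -1, 1, 9]
  [11, 7, 16, 5]
G^⊗3:
  [20, -9, -7, -1]
  [-4, -21, -19, -13]
  [10, -8, -6, 0]
  [7, 0, 2, 15]
Key observation: the optimum is the walk 2->3->4->1, with weight (-5) + (-1) + 2 = -4.
Optimal value attained by: walk 2->3->4->1.
Answer: (G^⊗3)[2][1] = -4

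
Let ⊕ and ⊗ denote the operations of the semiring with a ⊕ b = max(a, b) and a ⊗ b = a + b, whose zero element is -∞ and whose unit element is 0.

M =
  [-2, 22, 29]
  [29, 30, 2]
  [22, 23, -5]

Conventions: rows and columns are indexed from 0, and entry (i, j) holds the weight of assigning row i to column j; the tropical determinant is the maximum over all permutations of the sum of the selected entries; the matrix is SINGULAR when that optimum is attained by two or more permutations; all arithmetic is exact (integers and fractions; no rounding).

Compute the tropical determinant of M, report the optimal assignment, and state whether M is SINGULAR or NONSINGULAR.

σ = (0, 1, 2): (-2) + 30 + (-5) = 23
σ = (0, 2, 1): (-2) + 2 + 23 = 23
σ = (1, 0, 2): 22 + 29 + (-5) = 46
σ = (1, 2, 0): 22 + 2 + 22 = 46
σ = (2, 0, 1): 29 + 29 + 23 = 81
σ = (2, 1, 0): 29 + 30 + 22 = 81
Optimal value attained by: σ = (2, 0, 1).
Answer: det⊕(M) = 81; verdict: SINGULAR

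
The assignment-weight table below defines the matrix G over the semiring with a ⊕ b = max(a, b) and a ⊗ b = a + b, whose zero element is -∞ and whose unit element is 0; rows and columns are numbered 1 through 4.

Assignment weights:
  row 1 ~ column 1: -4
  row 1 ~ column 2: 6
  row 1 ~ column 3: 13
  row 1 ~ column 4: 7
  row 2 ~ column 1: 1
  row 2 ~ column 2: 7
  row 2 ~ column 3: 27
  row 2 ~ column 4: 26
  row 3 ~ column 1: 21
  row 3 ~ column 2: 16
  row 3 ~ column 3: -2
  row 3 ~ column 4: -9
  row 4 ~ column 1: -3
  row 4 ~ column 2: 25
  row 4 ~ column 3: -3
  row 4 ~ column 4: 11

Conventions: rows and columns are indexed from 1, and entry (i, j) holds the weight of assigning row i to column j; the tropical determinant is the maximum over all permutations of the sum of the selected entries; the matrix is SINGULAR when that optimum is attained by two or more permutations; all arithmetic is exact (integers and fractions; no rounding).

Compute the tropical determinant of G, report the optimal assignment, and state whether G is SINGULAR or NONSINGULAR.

σ = (1, 2, 3, 4): (-4) + 7 + (-2) + 11 = 12
σ = (1, 2, 4, 3): (-4) + 7 + (-9) + (-3) = -9
σ = (1, 3, 2, 4): (-4) + 27 + 16 + 11 = 50
σ = (1, 3, 4, 2): (-4) + 27 + (-9) + 25 = 39
σ = (1, 4, 2, 3): (-4) + 26 + 16 + (-3) = 35
σ = (1, 4, 3, 2): (-4) + 26 + (-2) + 25 = 45
σ = (2, 1, 3, 4): 6 + 1 + (-2) + 11 = 16
σ = (2, 1, 4, 3): 6 + 1 + (-9) + (-3) = -5
σ = (2, 3, 1, 4): 6 + 27 + 21 + 11 = 65
σ = (2, 3, 4, 1): 6 + 27 + (-9) + (-3) = 21
σ = (2, 4, 1, 3): 6 + 26 + 21 + (-3) = 50
σ = (2, 4, 3, 1): 6 + 26 + (-2) + (-3) = 27
σ = (3, 1, 2, 4): 13 + 1 + 16 + 11 = 41
σ = (3, 1, 4, 2): 13 + 1 + (-9) + 25 = 30
σ = (3, 2, 1, 4): 13 + 7 + 21 + 11 = 52
σ = (3, 2, 4, 1): 13 + 7 + (-9) + (-3) = 8
σ = (3, 4, 1, 2): 13 + 26 + 21 + 25 = 85
σ = (3, 4, 2, 1): 13 + 26 + 16 + (-3) = 52
σ = (4, 1, 2, 3): 7 + 1 + 16 + (-3) = 21
σ = (4, 1, 3, 2): 7 + 1 + (-2) + 25 = 31
σ = (4, 2, 1, 3): 7 + 7 + 21 + (-3) = 32
σ = (4, 2, 3, 1): 7 + 7 + (-2) + (-3) = 9
σ = (4, 3, 1, 2): 7 + 27 + 21 + 25 = 80
σ = (4, 3, 2, 1): 7 + 27 + 16 + (-3) = 47
Optimal value attained by: σ = (3, 4, 1, 2).
Answer: det⊕(G) = 85; verdict: NONSINGULAR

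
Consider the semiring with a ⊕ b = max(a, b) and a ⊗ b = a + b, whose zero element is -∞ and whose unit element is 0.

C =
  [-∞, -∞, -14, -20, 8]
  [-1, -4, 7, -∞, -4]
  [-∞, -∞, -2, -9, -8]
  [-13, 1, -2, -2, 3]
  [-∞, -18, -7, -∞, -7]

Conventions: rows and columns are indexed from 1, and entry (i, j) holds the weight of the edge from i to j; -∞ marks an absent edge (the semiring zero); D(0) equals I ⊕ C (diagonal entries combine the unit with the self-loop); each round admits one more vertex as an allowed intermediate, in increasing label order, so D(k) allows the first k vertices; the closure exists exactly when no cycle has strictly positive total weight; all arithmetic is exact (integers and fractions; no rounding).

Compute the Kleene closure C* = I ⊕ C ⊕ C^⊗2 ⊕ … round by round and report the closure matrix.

D(0):
  [0, -∞, -14, -20, 8]
  [-1, 0, 7, -∞, -4]
  [-∞, -∞, 0, -9, -8]
  [-13, 1, -2, 0, 3]
  [-∞, -18, -7, -∞, 0]
D(1):
  [0, -∞, -14, -20, 8]
  [-1, 0, 7, -21, 7]
  [-∞, -∞, 0, -9, -8]
  [-13, 1, -2, 0, 3]
  [-∞, -18, -7, -∞, 0]
D(2):
  [0, -∞, -14, -20, 8]
  [-1, 0, 7, -21, 7]
  [-∞, -∞, 0, -9, -8]
  [0, 1, 8, 0, 8]
  [-19, -18, -7, -39, 0]
D(3):
  [0, -∞, -14, -20, 8]
  [-1, 0, 7, -2, 7]
  [-∞, -∞, 0, -9, -8]
  [0, 1, 8, 0, 8]
  [-19, -18, -7, -16, 0]
D(4):
  [0, -19, -12, -20, 8]
  [-1, 0, 7, -2, 7]
  [-9, -8, 0, -9, -1]
  [0, 1, 8, 0, 8]
  [-16, -15, -7, -16, 0]
D(5):
  [0, -7, 1, -8, 8]
  [-1, 0, 7, -2, 7]
  [-9, -8, 0, -9, -1]
  [0, 1, 8, 0, 8]
  [-16, -15, -7, -16, 0]
Answer: C* = [[0, -7, 1, -8, 8], [-1, 0, 7, -2, 7], [-9, -8, 0, -9, -1], [0, 1, 8, 0, 8], [-16, -15, -7, -16, 0]]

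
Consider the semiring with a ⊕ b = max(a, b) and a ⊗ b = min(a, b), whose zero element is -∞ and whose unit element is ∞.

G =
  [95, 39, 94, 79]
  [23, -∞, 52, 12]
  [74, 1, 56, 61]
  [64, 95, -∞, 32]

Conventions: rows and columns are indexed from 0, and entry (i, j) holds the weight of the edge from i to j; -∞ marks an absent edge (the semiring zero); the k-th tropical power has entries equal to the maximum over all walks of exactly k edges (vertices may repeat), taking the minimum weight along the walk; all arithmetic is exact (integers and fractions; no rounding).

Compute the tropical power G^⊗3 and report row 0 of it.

G^⊗2:
  [95, 79, 94, 79]
  [52, 23, 52, 52]
  [74, 61, 74, 74]
  [64, 39, 64, 64]
G^⊗3:
  [95, 79, 94, 79]
  [52, 52, 52, 52]
  [74, 74, 74, 74]
  [64, 64, 64, 64]
Answer: row 0 of G^⊗3 = [95, 79, 94, 79]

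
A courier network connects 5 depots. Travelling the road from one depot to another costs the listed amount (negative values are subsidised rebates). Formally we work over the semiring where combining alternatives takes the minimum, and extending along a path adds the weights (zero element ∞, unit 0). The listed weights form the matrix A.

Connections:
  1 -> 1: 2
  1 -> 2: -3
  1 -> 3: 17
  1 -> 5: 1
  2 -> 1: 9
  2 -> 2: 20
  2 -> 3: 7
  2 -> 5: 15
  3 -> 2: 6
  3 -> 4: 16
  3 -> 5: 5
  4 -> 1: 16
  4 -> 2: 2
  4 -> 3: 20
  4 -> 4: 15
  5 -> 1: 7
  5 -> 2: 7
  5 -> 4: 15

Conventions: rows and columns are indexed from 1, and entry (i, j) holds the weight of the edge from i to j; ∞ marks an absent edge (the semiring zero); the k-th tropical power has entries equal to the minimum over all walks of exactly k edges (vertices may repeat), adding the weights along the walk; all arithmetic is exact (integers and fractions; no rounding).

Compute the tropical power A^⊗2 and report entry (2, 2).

A^⊗2:
  [4, -1, 4, 16, 3]
  [11, 6, 26, 23, 10]
  [12, 12, 13, 20, 21]
  [11, 13, 9, 30, 17]
  [9, 4, 14, 30, 8]
Key observation: the optimum is the walk 2->1->2, with weight 9 + (-3) = 6.
Optimal value attained by: walk 2->1->2.
Answer: (A^⊗2)[2][2] = 6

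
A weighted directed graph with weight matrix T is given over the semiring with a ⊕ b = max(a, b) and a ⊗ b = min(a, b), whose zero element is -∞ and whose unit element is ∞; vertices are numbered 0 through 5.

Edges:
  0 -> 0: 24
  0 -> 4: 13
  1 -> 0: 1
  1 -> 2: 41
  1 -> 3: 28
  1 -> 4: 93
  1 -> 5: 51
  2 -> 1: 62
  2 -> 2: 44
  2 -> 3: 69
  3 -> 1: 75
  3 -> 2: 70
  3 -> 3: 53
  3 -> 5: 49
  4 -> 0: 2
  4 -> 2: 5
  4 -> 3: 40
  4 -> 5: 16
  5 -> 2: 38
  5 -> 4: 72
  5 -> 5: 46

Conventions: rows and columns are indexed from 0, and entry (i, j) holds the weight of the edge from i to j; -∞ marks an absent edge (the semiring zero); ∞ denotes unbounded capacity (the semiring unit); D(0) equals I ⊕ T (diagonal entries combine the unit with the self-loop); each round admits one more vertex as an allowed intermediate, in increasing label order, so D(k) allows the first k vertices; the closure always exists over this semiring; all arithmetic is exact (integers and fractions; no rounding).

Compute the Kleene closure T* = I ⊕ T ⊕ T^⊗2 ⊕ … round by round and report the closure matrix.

D(0):
  [∞, -∞, -∞, -∞, 13, -∞]
  [1, ∞, 41, 28, 93, 51]
  [-∞, 62, ∞, 69, -∞, -∞]
  [-∞, 75, 70, ∞, -∞, 49]
  [2, -∞, 5, 40, ∞, 16]
  [-∞, -∞, 38, -∞, 72, ∞]
D(1):
  [∞, -∞, -∞, -∞, 13, -∞]
  [1, ∞, 41, 28, 93, 51]
  [-∞, 62, ∞, 69, -∞, -∞]
  [-∞, 75, 70, ∞, -∞, 49]
  [2, -∞, 5, 40, ∞, 16]
  [-∞, -∞, 38, -∞, 72, ∞]
D(2):
  [∞, -∞, -∞, -∞, 13, -∞]
  [1, ∞, 41, 28, 93, 51]
  [1, 62, ∞, 69, 62, 51]
  [1, 75, 70, ∞, 75, 51]
  [2, -∞, 5, 40, ∞, 16]
  [-∞, -∞, 38, -∞, 72, ∞]
D(3):
  [∞, -∞, -∞, -∞, 13, -∞]
  [1, ∞, 41, 41, 93, 51]
  [1, 62, ∞, 69, 62, 51]
  [1, 75, 70, ∞, 75, 51]
  [2, 5, 5, 40, ∞, 16]
  [1, 38, 38, 38, 72, ∞]
D(4):
  [∞, -∞, -∞, -∞, 13, -∞]
  [1, ∞, 41, 41, 93, 51]
  [1, 69, ∞, 69, 69, 51]
  [1, 75, 70, ∞, 75, 51]
  [2, 40, 40, 40, ∞, 40]
  [1, 38, 38, 38, 72, ∞]
D(5):
  [∞, 13, 13, 13, 13, 13]
  [2, ∞, 41, 41, 93, 51]
  [2, 69, ∞, 69, 69, 51]
  [2, 75, 70, ∞, 75, 51]
  [2, 40, 40, 40, ∞, 40]
  [2, 40, 40, 40, 72, ∞]
D(6):
  [∞, 13, 13, 13, 13, 13]
  [2, ∞, 41, 41, 93, 51]
  [2, 69, ∞, 69, 69, 51]
  [2, 75, 70, ∞, 75, 51]
  [2, 40, 40, 40, ∞, 40]
  [2, 40, 40, 40, 72, ∞]
Answer: T* = [[∞, 13, 13, 13, 13, 13], [2, ∞, 41, 41, 93, 51], [2, 69, ∞, 69, 69, 51], [2, 75, 70, ∞, 75, 51], [2, 40, 40, 40, ∞, 40], [2, 40, 40, 40, 72, ∞]]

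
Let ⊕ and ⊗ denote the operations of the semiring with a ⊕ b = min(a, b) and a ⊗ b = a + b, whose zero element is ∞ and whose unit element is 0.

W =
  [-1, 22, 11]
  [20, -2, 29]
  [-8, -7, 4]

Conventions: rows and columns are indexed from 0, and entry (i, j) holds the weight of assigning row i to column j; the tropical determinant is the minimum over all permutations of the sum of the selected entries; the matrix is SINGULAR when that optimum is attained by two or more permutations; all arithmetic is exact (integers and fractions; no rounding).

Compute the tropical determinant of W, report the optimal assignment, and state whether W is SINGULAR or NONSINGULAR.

σ = (0, 1, 2): (-1) + (-2) + 4 = 1
σ = (0, 2, 1): (-1) + 29 + (-7) = 21
σ = (1, 0, 2): 22 + 20 + 4 = 46
σ = (1, 2, 0): 22 + 29 + (-8) = 43
σ = (2, 0, 1): 11 + 20 + (-7) = 24
σ = (2, 1, 0): 11 + (-2) + (-8) = 1
Optimal value attained by: σ = (0, 1, 2).
Answer: det⊕(W) = 1; verdict: SINGULAR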